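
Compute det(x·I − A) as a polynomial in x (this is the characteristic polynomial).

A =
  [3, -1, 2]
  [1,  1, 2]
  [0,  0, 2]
x^3 - 6*x^2 + 12*x - 8

Expanding det(x·I − A) (e.g. by cofactor expansion or by noting that A is similar to its Jordan form J, which has the same characteristic polynomial as A) gives
  χ_A(x) = x^3 - 6*x^2 + 12*x - 8
which factors as (x - 2)^3. The eigenvalues (with algebraic multiplicities) are λ = 2 with multiplicity 3.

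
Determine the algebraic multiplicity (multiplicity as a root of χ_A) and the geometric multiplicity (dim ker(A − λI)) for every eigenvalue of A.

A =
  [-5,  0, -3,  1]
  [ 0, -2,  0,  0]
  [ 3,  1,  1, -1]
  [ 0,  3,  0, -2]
λ = -2: alg = 4, geom = 2

Step 1 — factor the characteristic polynomial to read off the algebraic multiplicities:
  χ_A(x) = (x + 2)^4

Step 2 — compute geometric multiplicities via the rank-nullity identity g(λ) = n − rank(A − λI):
  rank(A − (-2)·I) = 2, so dim ker(A − (-2)·I) = n − 2 = 2

Summary:
  λ = -2: algebraic multiplicity = 4, geometric multiplicity = 2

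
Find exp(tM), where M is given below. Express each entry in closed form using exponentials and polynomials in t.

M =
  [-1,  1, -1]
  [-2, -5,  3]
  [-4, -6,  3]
e^{tM} =
  [t^2*exp(-t) + exp(-t), t^2*exp(-t) + t*exp(-t), -t^2*exp(-t)/2 - t*exp(-t)]
  [-2*t^2*exp(-t) - 2*t*exp(-t), -2*t^2*exp(-t) - 4*t*exp(-t) + exp(-t), t^2*exp(-t) + 3*t*exp(-t)]
  [-2*t^2*exp(-t) - 4*t*exp(-t), -2*t^2*exp(-t) - 6*t*exp(-t), t^2*exp(-t) + 4*t*exp(-t) + exp(-t)]

Strategy: write M = P · J · P⁻¹ where J is a Jordan canonical form, so e^{tM} = P · e^{tJ} · P⁻¹, and e^{tJ} can be computed block-by-block.

M has Jordan form
J =
  [-1,  1,  0]
  [ 0, -1,  1]
  [ 0,  0, -1]
(up to reordering of blocks).

Per-block formulas:
  For a 3×3 Jordan block J_3(-1): exp(t · J_3(-1)) = e^(-1t)·(I + t·N + (t^2/2)·N^2), where N is the 3×3 nilpotent shift.

After assembling e^{tJ} and conjugating by P, we get:

e^{tM} =
  [t^2*exp(-t) + exp(-t), t^2*exp(-t) + t*exp(-t), -t^2*exp(-t)/2 - t*exp(-t)]
  [-2*t^2*exp(-t) - 2*t*exp(-t), -2*t^2*exp(-t) - 4*t*exp(-t) + exp(-t), t^2*exp(-t) + 3*t*exp(-t)]
  [-2*t^2*exp(-t) - 4*t*exp(-t), -2*t^2*exp(-t) - 6*t*exp(-t), t^2*exp(-t) + 4*t*exp(-t) + exp(-t)]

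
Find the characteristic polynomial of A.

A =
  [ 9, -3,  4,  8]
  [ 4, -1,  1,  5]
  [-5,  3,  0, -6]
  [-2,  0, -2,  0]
x^4 - 8*x^3 + 24*x^2 - 32*x + 16

Expanding det(x·I − A) (e.g. by cofactor expansion or by noting that A is similar to its Jordan form J, which has the same characteristic polynomial as A) gives
  χ_A(x) = x^4 - 8*x^3 + 24*x^2 - 32*x + 16
which factors as (x - 2)^4. The eigenvalues (with algebraic multiplicities) are λ = 2 with multiplicity 4.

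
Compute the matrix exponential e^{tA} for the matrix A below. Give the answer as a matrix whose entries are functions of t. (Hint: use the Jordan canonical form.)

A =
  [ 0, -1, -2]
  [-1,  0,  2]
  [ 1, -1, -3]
e^{tA} =
  [t*exp(-t) + exp(-t), -t*exp(-t), -2*t*exp(-t)]
  [-t*exp(-t), t*exp(-t) + exp(-t), 2*t*exp(-t)]
  [t*exp(-t), -t*exp(-t), -2*t*exp(-t) + exp(-t)]

Strategy: write A = P · J · P⁻¹ where J is a Jordan canonical form, so e^{tA} = P · e^{tJ} · P⁻¹, and e^{tJ} can be computed block-by-block.

A has Jordan form
J =
  [-1,  1,  0]
  [ 0, -1,  0]
  [ 0,  0, -1]
(up to reordering of blocks).

Per-block formulas:
  For a 1×1 block at λ = -1: exp(t · [-1]) = [e^(-1t)].
  For a 2×2 Jordan block J_2(-1): exp(t · J_2(-1)) = e^(-1t)·(I + t·N), where N is the 2×2 nilpotent shift.

After assembling e^{tJ} and conjugating by P, we get:

e^{tA} =
  [t*exp(-t) + exp(-t), -t*exp(-t), -2*t*exp(-t)]
  [-t*exp(-t), t*exp(-t) + exp(-t), 2*t*exp(-t)]
  [t*exp(-t), -t*exp(-t), -2*t*exp(-t) + exp(-t)]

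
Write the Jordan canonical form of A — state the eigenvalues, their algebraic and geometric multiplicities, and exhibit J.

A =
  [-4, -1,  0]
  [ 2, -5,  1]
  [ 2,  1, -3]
J_3(-4)

The characteristic polynomial is
  det(x·I − A) = x^3 + 12*x^2 + 48*x + 64 = (x + 4)^3

Eigenvalues and multiplicities (the geometric multiplicity of λ is n − rank(A − λI), which equals the number of Jordan blocks for λ):
  λ = -4: algebraic multiplicity = 3, geometric multiplicity = 1

Determining the block sizes for each eigenvalue:
  λ = -4: one block (gm = 1), so the single block has size am = 3 → block sizes [3]

Assembling the blocks gives a Jordan form
J =
  [-4,  1,  0]
  [ 0, -4,  1]
  [ 0,  0, -4]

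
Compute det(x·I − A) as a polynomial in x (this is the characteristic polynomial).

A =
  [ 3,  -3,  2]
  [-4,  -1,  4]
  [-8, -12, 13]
x^3 - 15*x^2 + 75*x - 125

Expanding det(x·I − A) (e.g. by cofactor expansion or by noting that A is similar to its Jordan form J, which has the same characteristic polynomial as A) gives
  χ_A(x) = x^3 - 15*x^2 + 75*x - 125
which factors as (x - 5)^3. The eigenvalues (with algebraic multiplicities) are λ = 5 with multiplicity 3.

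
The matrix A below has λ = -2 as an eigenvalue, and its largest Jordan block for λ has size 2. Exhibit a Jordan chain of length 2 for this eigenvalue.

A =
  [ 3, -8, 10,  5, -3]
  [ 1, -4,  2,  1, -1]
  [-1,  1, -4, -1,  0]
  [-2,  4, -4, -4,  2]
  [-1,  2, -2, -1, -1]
A Jordan chain for λ = -2 of length 2:
v_1 = (5, 1, -1, -2, -1)ᵀ
v_2 = (1, 0, 0, 0, 0)ᵀ

Let N = A − (-2)·I. We want v_2 with N^2 v_2 = 0 but N^1 v_2 ≠ 0; then v_{j-1} := N · v_j for j = 2, …, 2.

Pick v_2 = (1, 0, 0, 0, 0)ᵀ.
Then v_1 = N · v_2 = (5, 1, -1, -2, -1)ᵀ.

Sanity check: (A − (-2)·I) v_1 = (0, 0, 0, 0, 0)ᵀ = 0. ✓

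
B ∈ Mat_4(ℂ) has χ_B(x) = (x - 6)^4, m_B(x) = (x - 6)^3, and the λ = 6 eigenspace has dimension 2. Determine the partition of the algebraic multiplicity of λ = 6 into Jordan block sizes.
Block sizes for λ = 6: [3, 1]

Step 1 — from the characteristic polynomial, algebraic multiplicity of λ = 6 is 4. From dim ker(B − (6)·I) = 2, there are exactly 2 Jordan blocks for λ = 6.
Step 2 — from the minimal polynomial, the factor (x − 6)^3 tells us the largest block for λ = 6 has size 3.
Step 3 — with total size 4, 2 blocks, and largest block 3, the block sizes (in nonincreasing order) are [3, 1].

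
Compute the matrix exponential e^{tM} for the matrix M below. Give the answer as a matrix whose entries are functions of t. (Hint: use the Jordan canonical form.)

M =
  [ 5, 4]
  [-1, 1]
e^{tM} =
  [2*t*exp(3*t) + exp(3*t), 4*t*exp(3*t)]
  [-t*exp(3*t), -2*t*exp(3*t) + exp(3*t)]

Strategy: write M = P · J · P⁻¹ where J is a Jordan canonical form, so e^{tM} = P · e^{tJ} · P⁻¹, and e^{tJ} can be computed block-by-block.

M has Jordan form
J =
  [3, 1]
  [0, 3]
(up to reordering of blocks).

Per-block formulas:
  For a 2×2 Jordan block J_2(3): exp(t · J_2(3)) = e^(3t)·(I + t·N), where N is the 2×2 nilpotent shift.

After assembling e^{tJ} and conjugating by P, we get:

e^{tM} =
  [2*t*exp(3*t) + exp(3*t), 4*t*exp(3*t)]
  [-t*exp(3*t), -2*t*exp(3*t) + exp(3*t)]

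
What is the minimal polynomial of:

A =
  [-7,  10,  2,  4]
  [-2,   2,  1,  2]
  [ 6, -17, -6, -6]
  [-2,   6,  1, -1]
x^3 + 9*x^2 + 27*x + 27

The characteristic polynomial is χ_A(x) = (x + 3)^4, so the eigenvalues are known. The minimal polynomial is
  m_A(x) = Π_λ (x − λ)^{k_λ}
where k_λ is the size of the *largest* Jordan block for λ (equivalently, the smallest k with (A − λI)^k v = 0 for every generalised eigenvector v of λ).

  λ = -3: largest Jordan block has size 3, contributing (x + 3)^3

So m_A(x) = (x + 3)^3 = x^3 + 9*x^2 + 27*x + 27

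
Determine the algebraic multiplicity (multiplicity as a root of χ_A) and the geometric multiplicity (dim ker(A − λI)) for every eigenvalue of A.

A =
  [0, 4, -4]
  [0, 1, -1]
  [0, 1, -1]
λ = 0: alg = 3, geom = 2

Step 1 — factor the characteristic polynomial to read off the algebraic multiplicities:
  χ_A(x) = x^3

Step 2 — compute geometric multiplicities via the rank-nullity identity g(λ) = n − rank(A − λI):
  rank(A − (0)·I) = 1, so dim ker(A − (0)·I) = n − 1 = 2

Summary:
  λ = 0: algebraic multiplicity = 3, geometric multiplicity = 2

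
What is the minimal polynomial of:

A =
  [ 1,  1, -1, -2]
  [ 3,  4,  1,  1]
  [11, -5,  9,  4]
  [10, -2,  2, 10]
x^3 - 18*x^2 + 108*x - 216

The characteristic polynomial is χ_A(x) = (x - 6)^4, so the eigenvalues are known. The minimal polynomial is
  m_A(x) = Π_λ (x − λ)^{k_λ}
where k_λ is the size of the *largest* Jordan block for λ (equivalently, the smallest k with (A − λI)^k v = 0 for every generalised eigenvector v of λ).

  λ = 6: largest Jordan block has size 3, contributing (x − 6)^3

So m_A(x) = (x - 6)^3 = x^3 - 18*x^2 + 108*x - 216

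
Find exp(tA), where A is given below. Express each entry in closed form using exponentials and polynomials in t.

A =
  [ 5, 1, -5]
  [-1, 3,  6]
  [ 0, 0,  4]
e^{tA} =
  [t*exp(4*t) + exp(4*t), t*exp(4*t), t^2*exp(4*t)/2 - 5*t*exp(4*t)]
  [-t*exp(4*t), -t*exp(4*t) + exp(4*t), -t^2*exp(4*t)/2 + 6*t*exp(4*t)]
  [0, 0, exp(4*t)]

Strategy: write A = P · J · P⁻¹ where J is a Jordan canonical form, so e^{tA} = P · e^{tJ} · P⁻¹, and e^{tJ} can be computed block-by-block.

A has Jordan form
J =
  [4, 1, 0]
  [0, 4, 1]
  [0, 0, 4]
(up to reordering of blocks).

Per-block formulas:
  For a 3×3 Jordan block J_3(4): exp(t · J_3(4)) = e^(4t)·(I + t·N + (t^2/2)·N^2), where N is the 3×3 nilpotent shift.

After assembling e^{tJ} and conjugating by P, we get:

e^{tA} =
  [t*exp(4*t) + exp(4*t), t*exp(4*t), t^2*exp(4*t)/2 - 5*t*exp(4*t)]
  [-t*exp(4*t), -t*exp(4*t) + exp(4*t), -t^2*exp(4*t)/2 + 6*t*exp(4*t)]
  [0, 0, exp(4*t)]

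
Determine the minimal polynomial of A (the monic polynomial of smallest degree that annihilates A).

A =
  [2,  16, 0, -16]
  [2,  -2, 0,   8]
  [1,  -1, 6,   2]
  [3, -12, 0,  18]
x^2 - 12*x + 36

The characteristic polynomial is χ_A(x) = (x - 6)^4, so the eigenvalues are known. The minimal polynomial is
  m_A(x) = Π_λ (x − λ)^{k_λ}
where k_λ is the size of the *largest* Jordan block for λ (equivalently, the smallest k with (A − λI)^k v = 0 for every generalised eigenvector v of λ).

  λ = 6: largest Jordan block has size 2, contributing (x − 6)^2

So m_A(x) = (x - 6)^2 = x^2 - 12*x + 36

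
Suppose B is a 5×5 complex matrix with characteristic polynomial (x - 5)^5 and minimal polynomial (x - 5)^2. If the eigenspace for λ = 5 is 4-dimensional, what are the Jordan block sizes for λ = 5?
Block sizes for λ = 5: [2, 1, 1, 1]

Step 1 — from the characteristic polynomial, algebraic multiplicity of λ = 5 is 5. From dim ker(B − (5)·I) = 4, there are exactly 4 Jordan blocks for λ = 5.
Step 2 — from the minimal polynomial, the factor (x − 5)^2 tells us the largest block for λ = 5 has size 2.
Step 3 — with total size 5, 4 blocks, and largest block 2, the block sizes (in nonincreasing order) are [2, 1, 1, 1].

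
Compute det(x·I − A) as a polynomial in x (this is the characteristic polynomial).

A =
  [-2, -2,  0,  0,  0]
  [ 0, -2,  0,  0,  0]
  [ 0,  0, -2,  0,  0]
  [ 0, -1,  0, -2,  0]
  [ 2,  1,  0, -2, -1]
x^5 + 9*x^4 + 32*x^3 + 56*x^2 + 48*x + 16

Expanding det(x·I − A) (e.g. by cofactor expansion or by noting that A is similar to its Jordan form J, which has the same characteristic polynomial as A) gives
  χ_A(x) = x^5 + 9*x^4 + 32*x^3 + 56*x^2 + 48*x + 16
which factors as (x + 1)*(x + 2)^4. The eigenvalues (with algebraic multiplicities) are λ = -2 with multiplicity 4, λ = -1 with multiplicity 1.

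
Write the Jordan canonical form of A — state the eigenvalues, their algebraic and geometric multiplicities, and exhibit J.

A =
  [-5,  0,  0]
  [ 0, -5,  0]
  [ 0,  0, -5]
J_1(-5) ⊕ J_1(-5) ⊕ J_1(-5)

The characteristic polynomial is
  det(x·I − A) = x^3 + 15*x^2 + 75*x + 125 = (x + 5)^3

Eigenvalues and multiplicities (the geometric multiplicity of λ is n − rank(A − λI), which equals the number of Jordan blocks for λ):
  λ = -5: algebraic multiplicity = 3, geometric multiplicity = 3

Determining the block sizes for each eigenvalue:
  λ = -5: gm = am = 3, so every block has size 1 → block sizes [1, 1, 1]

Assembling the blocks gives a Jordan form
J =
  [-5,  0,  0]
  [ 0, -5,  0]
  [ 0,  0, -5]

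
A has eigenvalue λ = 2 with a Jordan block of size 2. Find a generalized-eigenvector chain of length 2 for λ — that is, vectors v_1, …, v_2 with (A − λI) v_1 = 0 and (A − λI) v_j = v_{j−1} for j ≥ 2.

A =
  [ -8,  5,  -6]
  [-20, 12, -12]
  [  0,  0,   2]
A Jordan chain for λ = 2 of length 2:
v_1 = (-10, -20, 0)ᵀ
v_2 = (1, 0, 0)ᵀ

Let N = A − (2)·I. We want v_2 with N^2 v_2 = 0 but N^1 v_2 ≠ 0; then v_{j-1} := N · v_j for j = 2, …, 2.

Pick v_2 = (1, 0, 0)ᵀ.
Then v_1 = N · v_2 = (-10, -20, 0)ᵀ.

Sanity check: (A − (2)·I) v_1 = (0, 0, 0)ᵀ = 0. ✓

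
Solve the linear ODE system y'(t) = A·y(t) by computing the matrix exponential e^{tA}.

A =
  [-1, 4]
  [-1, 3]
e^{tA} =
  [-2*t*exp(t) + exp(t), 4*t*exp(t)]
  [-t*exp(t), 2*t*exp(t) + exp(t)]

Strategy: write A = P · J · P⁻¹ where J is a Jordan canonical form, so e^{tA} = P · e^{tJ} · P⁻¹, and e^{tJ} can be computed block-by-block.

A has Jordan form
J =
  [1, 1]
  [0, 1]
(up to reordering of blocks).

Per-block formulas:
  For a 2×2 Jordan block J_2(1): exp(t · J_2(1)) = e^(1t)·(I + t·N), where N is the 2×2 nilpotent shift.

After assembling e^{tJ} and conjugating by P, we get:

e^{tA} =
  [-2*t*exp(t) + exp(t), 4*t*exp(t)]
  [-t*exp(t), 2*t*exp(t) + exp(t)]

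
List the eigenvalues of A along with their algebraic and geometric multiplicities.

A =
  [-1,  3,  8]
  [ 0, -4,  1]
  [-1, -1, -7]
λ = -4: alg = 3, geom = 1

Step 1 — factor the characteristic polynomial to read off the algebraic multiplicities:
  χ_A(x) = (x + 4)^3

Step 2 — compute geometric multiplicities via the rank-nullity identity g(λ) = n − rank(A − λI):
  rank(A − (-4)·I) = 2, so dim ker(A − (-4)·I) = n − 2 = 1

Summary:
  λ = -4: algebraic multiplicity = 3, geometric multiplicity = 1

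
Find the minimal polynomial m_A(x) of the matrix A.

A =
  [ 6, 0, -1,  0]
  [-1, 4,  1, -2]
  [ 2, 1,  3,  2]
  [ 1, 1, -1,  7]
x^3 - 15*x^2 + 75*x - 125

The characteristic polynomial is χ_A(x) = (x - 5)^4, so the eigenvalues are known. The minimal polynomial is
  m_A(x) = Π_λ (x − λ)^{k_λ}
where k_λ is the size of the *largest* Jordan block for λ (equivalently, the smallest k with (A − λI)^k v = 0 for every generalised eigenvector v of λ).

  λ = 5: largest Jordan block has size 3, contributing (x − 5)^3

So m_A(x) = (x - 5)^3 = x^3 - 15*x^2 + 75*x - 125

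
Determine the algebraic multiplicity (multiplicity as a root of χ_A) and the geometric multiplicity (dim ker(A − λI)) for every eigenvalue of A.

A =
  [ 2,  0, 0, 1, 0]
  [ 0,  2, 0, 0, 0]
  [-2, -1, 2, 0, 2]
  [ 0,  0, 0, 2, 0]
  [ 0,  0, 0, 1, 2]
λ = 2: alg = 5, geom = 3

Step 1 — factor the characteristic polynomial to read off the algebraic multiplicities:
  χ_A(x) = (x - 2)^5

Step 2 — compute geometric multiplicities via the rank-nullity identity g(λ) = n − rank(A − λI):
  rank(A − (2)·I) = 2, so dim ker(A − (2)·I) = n − 2 = 3

Summary:
  λ = 2: algebraic multiplicity = 5, geometric multiplicity = 3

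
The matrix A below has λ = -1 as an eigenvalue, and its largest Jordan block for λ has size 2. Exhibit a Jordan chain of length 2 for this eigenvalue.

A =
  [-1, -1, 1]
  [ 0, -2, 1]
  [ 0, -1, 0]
A Jordan chain for λ = -1 of length 2:
v_1 = (-1, -1, -1)ᵀ
v_2 = (0, 1, 0)ᵀ

Let N = A − (-1)·I. We want v_2 with N^2 v_2 = 0 but N^1 v_2 ≠ 0; then v_{j-1} := N · v_j for j = 2, …, 2.

Pick v_2 = (0, 1, 0)ᵀ.
Then v_1 = N · v_2 = (-1, -1, -1)ᵀ.

Sanity check: (A − (-1)·I) v_1 = (0, 0, 0)ᵀ = 0. ✓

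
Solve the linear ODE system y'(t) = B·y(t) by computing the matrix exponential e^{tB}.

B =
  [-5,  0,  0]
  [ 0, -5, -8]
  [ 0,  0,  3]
e^{tB} =
  [exp(-5*t), 0, 0]
  [0, exp(-5*t), -exp(3*t) + exp(-5*t)]
  [0, 0, exp(3*t)]

Strategy: write B = P · J · P⁻¹ where J is a Jordan canonical form, so e^{tB} = P · e^{tJ} · P⁻¹, and e^{tJ} can be computed block-by-block.

B has Jordan form
J =
  [-5,  0, 0]
  [ 0, -5, 0]
  [ 0,  0, 3]
(up to reordering of blocks).

Per-block formulas:
  For a 1×1 block at λ = -5: exp(t · [-5]) = [e^(-5t)].
  For a 1×1 block at λ = 3: exp(t · [3]) = [e^(3t)].

After assembling e^{tJ} and conjugating by P, we get:

e^{tB} =
  [exp(-5*t), 0, 0]
  [0, exp(-5*t), -exp(3*t) + exp(-5*t)]
  [0, 0, exp(3*t)]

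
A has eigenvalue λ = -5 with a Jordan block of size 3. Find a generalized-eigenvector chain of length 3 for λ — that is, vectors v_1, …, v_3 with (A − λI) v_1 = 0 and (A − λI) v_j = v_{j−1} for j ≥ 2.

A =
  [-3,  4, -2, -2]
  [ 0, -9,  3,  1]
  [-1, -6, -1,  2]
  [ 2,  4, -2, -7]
A Jordan chain for λ = -5 of length 3:
v_1 = (2, -1, -2, 2)ᵀ
v_2 = (2, 0, -1, 2)ᵀ
v_3 = (1, 0, 0, 0)ᵀ

Let N = A − (-5)·I. We want v_3 with N^3 v_3 = 0 but N^2 v_3 ≠ 0; then v_{j-1} := N · v_j for j = 3, …, 2.

Pick v_3 = (1, 0, 0, 0)ᵀ.
Then v_2 = N · v_3 = (2, 0, -1, 2)ᵀ.
Then v_1 = N · v_2 = (2, -1, -2, 2)ᵀ.

Sanity check: (A − (-5)·I) v_1 = (0, 0, 0, 0)ᵀ = 0. ✓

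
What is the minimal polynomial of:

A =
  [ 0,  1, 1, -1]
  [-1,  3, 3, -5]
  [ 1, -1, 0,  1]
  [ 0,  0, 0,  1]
x^3 - 3*x^2 + 3*x - 1

The characteristic polynomial is χ_A(x) = (x - 1)^4, so the eigenvalues are known. The minimal polynomial is
  m_A(x) = Π_λ (x − λ)^{k_λ}
where k_λ is the size of the *largest* Jordan block for λ (equivalently, the smallest k with (A − λI)^k v = 0 for every generalised eigenvector v of λ).

  λ = 1: largest Jordan block has size 3, contributing (x − 1)^3

So m_A(x) = (x - 1)^3 = x^3 - 3*x^2 + 3*x - 1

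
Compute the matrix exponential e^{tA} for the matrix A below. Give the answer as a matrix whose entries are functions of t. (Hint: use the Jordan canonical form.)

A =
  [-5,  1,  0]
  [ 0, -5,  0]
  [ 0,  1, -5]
e^{tA} =
  [exp(-5*t), t*exp(-5*t), 0]
  [0, exp(-5*t), 0]
  [0, t*exp(-5*t), exp(-5*t)]

Strategy: write A = P · J · P⁻¹ where J is a Jordan canonical form, so e^{tA} = P · e^{tJ} · P⁻¹, and e^{tJ} can be computed block-by-block.

A has Jordan form
J =
  [-5,  1,  0]
  [ 0, -5,  0]
  [ 0,  0, -5]
(up to reordering of blocks).

Per-block formulas:
  For a 1×1 block at λ = -5: exp(t · [-5]) = [e^(-5t)].
  For a 2×2 Jordan block J_2(-5): exp(t · J_2(-5)) = e^(-5t)·(I + t·N), where N is the 2×2 nilpotent shift.

After assembling e^{tJ} and conjugating by P, we get:

e^{tA} =
  [exp(-5*t), t*exp(-5*t), 0]
  [0, exp(-5*t), 0]
  [0, t*exp(-5*t), exp(-5*t)]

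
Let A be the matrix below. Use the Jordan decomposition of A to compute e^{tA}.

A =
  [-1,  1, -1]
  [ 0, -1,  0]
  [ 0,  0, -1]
e^{tA} =
  [exp(-t), t*exp(-t), -t*exp(-t)]
  [0, exp(-t), 0]
  [0, 0, exp(-t)]

Strategy: write A = P · J · P⁻¹ where J is a Jordan canonical form, so e^{tA} = P · e^{tJ} · P⁻¹, and e^{tJ} can be computed block-by-block.

A has Jordan form
J =
  [-1,  1,  0]
  [ 0, -1,  0]
  [ 0,  0, -1]
(up to reordering of blocks).

Per-block formulas:
  For a 1×1 block at λ = -1: exp(t · [-1]) = [e^(-1t)].
  For a 2×2 Jordan block J_2(-1): exp(t · J_2(-1)) = e^(-1t)·(I + t·N), where N is the 2×2 nilpotent shift.

After assembling e^{tJ} and conjugating by P, we get:

e^{tA} =
  [exp(-t), t*exp(-t), -t*exp(-t)]
  [0, exp(-t), 0]
  [0, 0, exp(-t)]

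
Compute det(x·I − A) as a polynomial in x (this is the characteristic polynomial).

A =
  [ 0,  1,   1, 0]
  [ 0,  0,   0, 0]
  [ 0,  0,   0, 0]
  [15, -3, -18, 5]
x^4 - 5*x^3

Expanding det(x·I − A) (e.g. by cofactor expansion or by noting that A is similar to its Jordan form J, which has the same characteristic polynomial as A) gives
  χ_A(x) = x^4 - 5*x^3
which factors as x^3*(x - 5). The eigenvalues (with algebraic multiplicities) are λ = 0 with multiplicity 3, λ = 5 with multiplicity 1.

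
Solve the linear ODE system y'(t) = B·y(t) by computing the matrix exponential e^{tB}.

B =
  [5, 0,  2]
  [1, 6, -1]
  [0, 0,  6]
e^{tB} =
  [exp(5*t), 0, 2*exp(6*t) - 2*exp(5*t)]
  [exp(6*t) - exp(5*t), exp(6*t), t*exp(6*t) - 2*exp(6*t) + 2*exp(5*t)]
  [0, 0, exp(6*t)]

Strategy: write B = P · J · P⁻¹ where J is a Jordan canonical form, so e^{tB} = P · e^{tJ} · P⁻¹, and e^{tJ} can be computed block-by-block.

B has Jordan form
J =
  [5, 0, 0]
  [0, 6, 1]
  [0, 0, 6]
(up to reordering of blocks).

Per-block formulas:
  For a 2×2 Jordan block J_2(6): exp(t · J_2(6)) = e^(6t)·(I + t·N), where N is the 2×2 nilpotent shift.
  For a 1×1 block at λ = 5: exp(t · [5]) = [e^(5t)].

After assembling e^{tJ} and conjugating by P, we get:

e^{tB} =
  [exp(5*t), 0, 2*exp(6*t) - 2*exp(5*t)]
  [exp(6*t) - exp(5*t), exp(6*t), t*exp(6*t) - 2*exp(6*t) + 2*exp(5*t)]
  [0, 0, exp(6*t)]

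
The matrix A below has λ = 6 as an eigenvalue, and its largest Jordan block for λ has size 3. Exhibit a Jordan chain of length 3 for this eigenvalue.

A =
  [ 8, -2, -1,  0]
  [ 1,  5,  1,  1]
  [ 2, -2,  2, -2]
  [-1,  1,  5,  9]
A Jordan chain for λ = 6 of length 3:
v_1 = (0, 2, -4, 6)ᵀ
v_2 = (2, 1, 2, -1)ᵀ
v_3 = (1, 0, 0, 0)ᵀ

Let N = A − (6)·I. We want v_3 with N^3 v_3 = 0 but N^2 v_3 ≠ 0; then v_{j-1} := N · v_j for j = 3, …, 2.

Pick v_3 = (1, 0, 0, 0)ᵀ.
Then v_2 = N · v_3 = (2, 1, 2, -1)ᵀ.
Then v_1 = N · v_2 = (0, 2, -4, 6)ᵀ.

Sanity check: (A − (6)·I) v_1 = (0, 0, 0, 0)ᵀ = 0. ✓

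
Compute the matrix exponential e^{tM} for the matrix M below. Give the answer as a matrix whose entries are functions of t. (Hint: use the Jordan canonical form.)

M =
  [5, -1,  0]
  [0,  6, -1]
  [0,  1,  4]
e^{tM} =
  [exp(5*t), -t^2*exp(5*t)/2 - t*exp(5*t), t^2*exp(5*t)/2]
  [0, t*exp(5*t) + exp(5*t), -t*exp(5*t)]
  [0, t*exp(5*t), -t*exp(5*t) + exp(5*t)]

Strategy: write M = P · J · P⁻¹ where J is a Jordan canonical form, so e^{tM} = P · e^{tJ} · P⁻¹, and e^{tJ} can be computed block-by-block.

M has Jordan form
J =
  [5, 1, 0]
  [0, 5, 1]
  [0, 0, 5]
(up to reordering of blocks).

Per-block formulas:
  For a 3×3 Jordan block J_3(5): exp(t · J_3(5)) = e^(5t)·(I + t·N + (t^2/2)·N^2), where N is the 3×3 nilpotent shift.

After assembling e^{tJ} and conjugating by P, we get:

e^{tM} =
  [exp(5*t), -t^2*exp(5*t)/2 - t*exp(5*t), t^2*exp(5*t)/2]
  [0, t*exp(5*t) + exp(5*t), -t*exp(5*t)]
  [0, t*exp(5*t), -t*exp(5*t) + exp(5*t)]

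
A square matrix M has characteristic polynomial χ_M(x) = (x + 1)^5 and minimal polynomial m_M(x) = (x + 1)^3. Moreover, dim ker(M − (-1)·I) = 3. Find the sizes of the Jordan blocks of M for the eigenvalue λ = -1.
Block sizes for λ = -1: [3, 1, 1]

Step 1 — from the characteristic polynomial, algebraic multiplicity of λ = -1 is 5. From dim ker(M − (-1)·I) = 3, there are exactly 3 Jordan blocks for λ = -1.
Step 2 — from the minimal polynomial, the factor (x + 1)^3 tells us the largest block for λ = -1 has size 3.
Step 3 — with total size 5, 3 blocks, and largest block 3, the block sizes (in nonincreasing order) are [3, 1, 1].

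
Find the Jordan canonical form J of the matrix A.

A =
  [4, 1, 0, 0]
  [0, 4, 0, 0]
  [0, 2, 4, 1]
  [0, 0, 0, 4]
J_2(4) ⊕ J_2(4)

The characteristic polynomial is
  det(x·I − A) = x^4 - 16*x^3 + 96*x^2 - 256*x + 256 = (x - 4)^4

Eigenvalues and multiplicities (the geometric multiplicity of λ is n − rank(A − λI), which equals the number of Jordan blocks for λ):
  λ = 4: algebraic multiplicity = 4, geometric multiplicity = 2

Determining the block sizes for each eigenvalue:
  λ = 4: with am = 4 and gm = 2, the partition is not yet determined (e.g. several partitions of 4 into 2 parts exist). Let N = A − (4)·I. Computing rank(N^1) = 2, rank(N^2) = 0; the number of blocks of size ≥ j is rank(N^{j−1}) − rank(N^j), giving [2, 2]. So we have 2 block(s) of size 2 → block sizes [2, 2]

Assembling the blocks gives a Jordan form
J =
  [4, 1, 0, 0]
  [0, 4, 0, 0]
  [0, 0, 4, 1]
  [0, 0, 0, 4]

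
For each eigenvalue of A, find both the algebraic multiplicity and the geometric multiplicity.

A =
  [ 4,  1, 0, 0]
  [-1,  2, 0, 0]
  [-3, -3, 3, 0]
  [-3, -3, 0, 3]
λ = 3: alg = 4, geom = 3

Step 1 — factor the characteristic polynomial to read off the algebraic multiplicities:
  χ_A(x) = (x - 3)^4

Step 2 — compute geometric multiplicities via the rank-nullity identity g(λ) = n − rank(A − λI):
  rank(A − (3)·I) = 1, so dim ker(A − (3)·I) = n − 1 = 3

Summary:
  λ = 3: algebraic multiplicity = 4, geometric multiplicity = 3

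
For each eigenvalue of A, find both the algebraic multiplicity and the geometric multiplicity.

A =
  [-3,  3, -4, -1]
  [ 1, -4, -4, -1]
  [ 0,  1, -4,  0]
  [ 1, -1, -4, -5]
λ = -4: alg = 4, geom = 2

Step 1 — factor the characteristic polynomial to read off the algebraic multiplicities:
  χ_A(x) = (x + 4)^4

Step 2 — compute geometric multiplicities via the rank-nullity identity g(λ) = n − rank(A − λI):
  rank(A − (-4)·I) = 2, so dim ker(A − (-4)·I) = n − 2 = 2

Summary:
  λ = -4: algebraic multiplicity = 4, geometric multiplicity = 2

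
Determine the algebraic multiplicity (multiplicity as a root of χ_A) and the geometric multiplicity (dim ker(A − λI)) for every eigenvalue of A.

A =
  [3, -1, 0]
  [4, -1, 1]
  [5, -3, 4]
λ = 2: alg = 3, geom = 1

Step 1 — factor the characteristic polynomial to read off the algebraic multiplicities:
  χ_A(x) = (x - 2)^3

Step 2 — compute geometric multiplicities via the rank-nullity identity g(λ) = n − rank(A − λI):
  rank(A − (2)·I) = 2, so dim ker(A − (2)·I) = n − 2 = 1

Summary:
  λ = 2: algebraic multiplicity = 3, geometric multiplicity = 1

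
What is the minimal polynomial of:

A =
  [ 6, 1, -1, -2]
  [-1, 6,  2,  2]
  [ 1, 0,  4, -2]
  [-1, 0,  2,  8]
x^3 - 18*x^2 + 108*x - 216

The characteristic polynomial is χ_A(x) = (x - 6)^4, so the eigenvalues are known. The minimal polynomial is
  m_A(x) = Π_λ (x − λ)^{k_λ}
where k_λ is the size of the *largest* Jordan block for λ (equivalently, the smallest k with (A − λI)^k v = 0 for every generalised eigenvector v of λ).

  λ = 6: largest Jordan block has size 3, contributing (x − 6)^3

So m_A(x) = (x - 6)^3 = x^3 - 18*x^2 + 108*x - 216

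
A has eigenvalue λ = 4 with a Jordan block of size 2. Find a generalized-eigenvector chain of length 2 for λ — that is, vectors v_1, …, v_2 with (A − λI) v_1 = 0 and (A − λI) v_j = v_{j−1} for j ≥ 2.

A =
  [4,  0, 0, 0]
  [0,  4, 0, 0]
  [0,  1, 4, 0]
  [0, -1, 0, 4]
A Jordan chain for λ = 4 of length 2:
v_1 = (0, 0, 1, -1)ᵀ
v_2 = (0, 1, 0, 0)ᵀ

Let N = A − (4)·I. We want v_2 with N^2 v_2 = 0 but N^1 v_2 ≠ 0; then v_{j-1} := N · v_j for j = 2, …, 2.

Pick v_2 = (0, 1, 0, 0)ᵀ.
Then v_1 = N · v_2 = (0, 0, 1, -1)ᵀ.

Sanity check: (A − (4)·I) v_1 = (0, 0, 0, 0)ᵀ = 0. ✓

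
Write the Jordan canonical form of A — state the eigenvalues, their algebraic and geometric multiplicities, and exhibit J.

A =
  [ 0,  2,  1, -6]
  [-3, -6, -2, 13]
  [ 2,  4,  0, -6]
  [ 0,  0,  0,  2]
J_3(-2) ⊕ J_1(2)

The characteristic polynomial is
  det(x·I − A) = x^4 + 4*x^3 - 16*x - 16 = (x - 2)*(x + 2)^3

Eigenvalues and multiplicities (the geometric multiplicity of λ is n − rank(A − λI), which equals the number of Jordan blocks for λ):
  λ = -2: algebraic multiplicity = 3, geometric multiplicity = 1
  λ = 2: algebraic multiplicity = 1, geometric multiplicity = 1

Determining the block sizes for each eigenvalue:
  λ = -2: one block (gm = 1), so the single block has size am = 3 → block sizes [3]
  λ = 2: one block (gm = 1), so the single block has size am = 1 → block sizes [1]

Assembling the blocks gives a Jordan form
J =
  [-2,  1,  0, 0]
  [ 0, -2,  1, 0]
  [ 0,  0, -2, 0]
  [ 0,  0,  0, 2]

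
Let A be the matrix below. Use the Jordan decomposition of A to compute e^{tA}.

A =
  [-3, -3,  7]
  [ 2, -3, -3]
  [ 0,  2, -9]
e^{tA} =
  [-t^2*exp(-5*t) + 2*t*exp(-5*t) + exp(-5*t), t^2*exp(-5*t) - 3*t*exp(-5*t), -5*t^2*exp(-5*t)/2 + 7*t*exp(-5*t)]
  [4*t^2*exp(-5*t) + 2*t*exp(-5*t), -4*t^2*exp(-5*t) + 2*t*exp(-5*t) + exp(-5*t), 10*t^2*exp(-5*t) - 3*t*exp(-5*t)]
  [2*t^2*exp(-5*t), -2*t^2*exp(-5*t) + 2*t*exp(-5*t), 5*t^2*exp(-5*t) - 4*t*exp(-5*t) + exp(-5*t)]

Strategy: write A = P · J · P⁻¹ where J is a Jordan canonical form, so e^{tA} = P · e^{tJ} · P⁻¹, and e^{tJ} can be computed block-by-block.

A has Jordan form
J =
  [-5,  1,  0]
  [ 0, -5,  1]
  [ 0,  0, -5]
(up to reordering of blocks).

Per-block formulas:
  For a 3×3 Jordan block J_3(-5): exp(t · J_3(-5)) = e^(-5t)·(I + t·N + (t^2/2)·N^2), where N is the 3×3 nilpotent shift.

After assembling e^{tJ} and conjugating by P, we get:

e^{tA} =
  [-t^2*exp(-5*t) + 2*t*exp(-5*t) + exp(-5*t), t^2*exp(-5*t) - 3*t*exp(-5*t), -5*t^2*exp(-5*t)/2 + 7*t*exp(-5*t)]
  [4*t^2*exp(-5*t) + 2*t*exp(-5*t), -4*t^2*exp(-5*t) + 2*t*exp(-5*t) + exp(-5*t), 10*t^2*exp(-5*t) - 3*t*exp(-5*t)]
  [2*t^2*exp(-5*t), -2*t^2*exp(-5*t) + 2*t*exp(-5*t), 5*t^2*exp(-5*t) - 4*t*exp(-5*t) + exp(-5*t)]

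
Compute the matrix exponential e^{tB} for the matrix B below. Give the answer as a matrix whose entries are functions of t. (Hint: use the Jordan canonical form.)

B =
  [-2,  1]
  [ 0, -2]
e^{tB} =
  [exp(-2*t), t*exp(-2*t)]
  [0, exp(-2*t)]

Strategy: write B = P · J · P⁻¹ where J is a Jordan canonical form, so e^{tB} = P · e^{tJ} · P⁻¹, and e^{tJ} can be computed block-by-block.

B has Jordan form
J =
  [-2,  1]
  [ 0, -2]
(up to reordering of blocks).

Per-block formulas:
  For a 2×2 Jordan block J_2(-2): exp(t · J_2(-2)) = e^(-2t)·(I + t·N), where N is the 2×2 nilpotent shift.

After assembling e^{tJ} and conjugating by P, we get:

e^{tB} =
  [exp(-2*t), t*exp(-2*t)]
  [0, exp(-2*t)]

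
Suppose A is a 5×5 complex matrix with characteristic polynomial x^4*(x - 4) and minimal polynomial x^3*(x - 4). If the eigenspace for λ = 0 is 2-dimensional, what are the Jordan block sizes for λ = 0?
Block sizes for λ = 0: [3, 1]

Step 1 — from the characteristic polynomial, algebraic multiplicity of λ = 0 is 4. From dim ker(A − (0)·I) = 2, there are exactly 2 Jordan blocks for λ = 0.
Step 2 — from the minimal polynomial, the factor (x − 0)^3 tells us the largest block for λ = 0 has size 3.
Step 3 — with total size 4, 2 blocks, and largest block 3, the block sizes (in nonincreasing order) are [3, 1].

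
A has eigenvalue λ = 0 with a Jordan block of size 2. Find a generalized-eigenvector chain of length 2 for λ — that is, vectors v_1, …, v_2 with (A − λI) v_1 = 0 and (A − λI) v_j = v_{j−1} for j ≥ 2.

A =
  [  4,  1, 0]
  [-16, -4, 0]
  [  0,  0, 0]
A Jordan chain for λ = 0 of length 2:
v_1 = (4, -16, 0)ᵀ
v_2 = (1, 0, 0)ᵀ

Let N = A − (0)·I. We want v_2 with N^2 v_2 = 0 but N^1 v_2 ≠ 0; then v_{j-1} := N · v_j for j = 2, …, 2.

Pick v_2 = (1, 0, 0)ᵀ.
Then v_1 = N · v_2 = (4, -16, 0)ᵀ.

Sanity check: (A − (0)·I) v_1 = (0, 0, 0)ᵀ = 0. ✓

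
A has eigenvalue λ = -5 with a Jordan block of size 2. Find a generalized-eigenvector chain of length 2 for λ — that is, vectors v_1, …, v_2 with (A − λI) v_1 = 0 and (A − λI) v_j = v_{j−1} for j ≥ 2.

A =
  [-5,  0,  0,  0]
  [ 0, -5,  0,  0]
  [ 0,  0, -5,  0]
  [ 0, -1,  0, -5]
A Jordan chain for λ = -5 of length 2:
v_1 = (0, 0, 0, -1)ᵀ
v_2 = (0, 1, 0, 0)ᵀ

Let N = A − (-5)·I. We want v_2 with N^2 v_2 = 0 but N^1 v_2 ≠ 0; then v_{j-1} := N · v_j for j = 2, …, 2.

Pick v_2 = (0, 1, 0, 0)ᵀ.
Then v_1 = N · v_2 = (0, 0, 0, -1)ᵀ.

Sanity check: (A − (-5)·I) v_1 = (0, 0, 0, 0)ᵀ = 0. ✓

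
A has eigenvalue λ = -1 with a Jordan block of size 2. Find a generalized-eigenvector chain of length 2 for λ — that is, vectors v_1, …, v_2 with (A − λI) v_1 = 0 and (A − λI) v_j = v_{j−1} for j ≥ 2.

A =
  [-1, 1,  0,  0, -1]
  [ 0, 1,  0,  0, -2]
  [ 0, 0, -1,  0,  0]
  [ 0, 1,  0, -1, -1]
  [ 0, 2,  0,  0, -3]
A Jordan chain for λ = -1 of length 2:
v_1 = (1, 2, 0, 1, 2)ᵀ
v_2 = (0, 1, 0, 0, 0)ᵀ

Let N = A − (-1)·I. We want v_2 with N^2 v_2 = 0 but N^1 v_2 ≠ 0; then v_{j-1} := N · v_j for j = 2, …, 2.

Pick v_2 = (0, 1, 0, 0, 0)ᵀ.
Then v_1 = N · v_2 = (1, 2, 0, 1, 2)ᵀ.

Sanity check: (A − (-1)·I) v_1 = (0, 0, 0, 0, 0)ᵀ = 0. ✓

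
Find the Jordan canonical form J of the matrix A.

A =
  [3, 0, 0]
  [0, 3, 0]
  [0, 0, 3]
J_1(3) ⊕ J_1(3) ⊕ J_1(3)

The characteristic polynomial is
  det(x·I − A) = x^3 - 9*x^2 + 27*x - 27 = (x - 3)^3

Eigenvalues and multiplicities (the geometric multiplicity of λ is n − rank(A − λI), which equals the number of Jordan blocks for λ):
  λ = 3: algebraic multiplicity = 3, geometric multiplicity = 3

Determining the block sizes for each eigenvalue:
  λ = 3: gm = am = 3, so every block has size 1 → block sizes [1, 1, 1]

Assembling the blocks gives a Jordan form
J =
  [3, 0, 0]
  [0, 3, 0]
  [0, 0, 3]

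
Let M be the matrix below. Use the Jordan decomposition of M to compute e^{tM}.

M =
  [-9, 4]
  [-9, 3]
e^{tM} =
  [-6*t*exp(-3*t) + exp(-3*t), 4*t*exp(-3*t)]
  [-9*t*exp(-3*t), 6*t*exp(-3*t) + exp(-3*t)]

Strategy: write M = P · J · P⁻¹ where J is a Jordan canonical form, so e^{tM} = P · e^{tJ} · P⁻¹, and e^{tJ} can be computed block-by-block.

M has Jordan form
J =
  [-3,  1]
  [ 0, -3]
(up to reordering of blocks).

Per-block formulas:
  For a 2×2 Jordan block J_2(-3): exp(t · J_2(-3)) = e^(-3t)·(I + t·N), where N is the 2×2 nilpotent shift.

After assembling e^{tJ} and conjugating by P, we get:

e^{tM} =
  [-6*t*exp(-3*t) + exp(-3*t), 4*t*exp(-3*t)]
  [-9*t*exp(-3*t), 6*t*exp(-3*t) + exp(-3*t)]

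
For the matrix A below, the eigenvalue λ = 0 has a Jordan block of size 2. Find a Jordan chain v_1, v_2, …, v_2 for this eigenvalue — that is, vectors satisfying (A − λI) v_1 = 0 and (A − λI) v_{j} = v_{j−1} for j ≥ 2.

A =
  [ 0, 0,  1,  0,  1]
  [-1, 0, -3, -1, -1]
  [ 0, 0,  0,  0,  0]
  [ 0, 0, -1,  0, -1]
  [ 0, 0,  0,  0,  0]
A Jordan chain for λ = 0 of length 2:
v_1 = (0, -1, 0, 0, 0)ᵀ
v_2 = (1, 0, 0, 0, 0)ᵀ

Let N = A − (0)·I. We want v_2 with N^2 v_2 = 0 but N^1 v_2 ≠ 0; then v_{j-1} := N · v_j for j = 2, …, 2.

Pick v_2 = (1, 0, 0, 0, 0)ᵀ.
Then v_1 = N · v_2 = (0, -1, 0, 0, 0)ᵀ.

Sanity check: (A − (0)·I) v_1 = (0, 0, 0, 0, 0)ᵀ = 0. ✓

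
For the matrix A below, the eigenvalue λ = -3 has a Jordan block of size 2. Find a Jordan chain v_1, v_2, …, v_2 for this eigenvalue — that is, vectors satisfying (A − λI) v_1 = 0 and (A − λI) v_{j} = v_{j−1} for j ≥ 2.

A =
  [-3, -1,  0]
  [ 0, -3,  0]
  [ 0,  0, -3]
A Jordan chain for λ = -3 of length 2:
v_1 = (-1, 0, 0)ᵀ
v_2 = (0, 1, 0)ᵀ

Let N = A − (-3)·I. We want v_2 with N^2 v_2 = 0 but N^1 v_2 ≠ 0; then v_{j-1} := N · v_j for j = 2, …, 2.

Pick v_2 = (0, 1, 0)ᵀ.
Then v_1 = N · v_2 = (-1, 0, 0)ᵀ.

Sanity check: (A − (-3)·I) v_1 = (0, 0, 0)ᵀ = 0. ✓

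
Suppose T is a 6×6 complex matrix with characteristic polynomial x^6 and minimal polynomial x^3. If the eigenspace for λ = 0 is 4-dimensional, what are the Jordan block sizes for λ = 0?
Block sizes for λ = 0: [3, 1, 1, 1]

Step 1 — from the characteristic polynomial, algebraic multiplicity of λ = 0 is 6. From dim ker(T − (0)·I) = 4, there are exactly 4 Jordan blocks for λ = 0.
Step 2 — from the minimal polynomial, the factor (x − 0)^3 tells us the largest block for λ = 0 has size 3.
Step 3 — with total size 6, 4 blocks, and largest block 3, the block sizes (in nonincreasing order) are [3, 1, 1, 1].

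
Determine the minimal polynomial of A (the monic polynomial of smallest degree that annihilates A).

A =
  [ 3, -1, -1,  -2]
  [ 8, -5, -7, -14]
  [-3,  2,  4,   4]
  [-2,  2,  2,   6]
x^3 - 6*x^2 + 12*x - 8

The characteristic polynomial is χ_A(x) = (x - 2)^4, so the eigenvalues are known. The minimal polynomial is
  m_A(x) = Π_λ (x − λ)^{k_λ}
where k_λ is the size of the *largest* Jordan block for λ (equivalently, the smallest k with (A − λI)^k v = 0 for every generalised eigenvector v of λ).

  λ = 2: largest Jordan block has size 3, contributing (x − 2)^3

So m_A(x) = (x - 2)^3 = x^3 - 6*x^2 + 12*x - 8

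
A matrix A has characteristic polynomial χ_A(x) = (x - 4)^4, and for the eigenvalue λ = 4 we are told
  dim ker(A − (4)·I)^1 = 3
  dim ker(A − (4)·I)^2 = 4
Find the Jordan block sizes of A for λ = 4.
Block sizes for λ = 4: [2, 1, 1]

From the dimensions of kernels of powers, the number of Jordan blocks of size at least j is d_j − d_{j−1} where d_j = dim ker(N^j) (with d_0 = 0). Computing the differences gives [3, 1].
The number of blocks of size exactly k is (#blocks of size ≥ k) − (#blocks of size ≥ k + 1), so the partition is: 2 block(s) of size 1, 1 block(s) of size 2.
In nonincreasing order the block sizes are [2, 1, 1].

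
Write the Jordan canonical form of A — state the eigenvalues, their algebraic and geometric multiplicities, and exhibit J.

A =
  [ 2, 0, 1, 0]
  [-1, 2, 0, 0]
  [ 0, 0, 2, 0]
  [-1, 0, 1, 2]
J_3(2) ⊕ J_1(2)

The characteristic polynomial is
  det(x·I − A) = x^4 - 8*x^3 + 24*x^2 - 32*x + 16 = (x - 2)^4

Eigenvalues and multiplicities (the geometric multiplicity of λ is n − rank(A − λI), which equals the number of Jordan blocks for λ):
  λ = 2: algebraic multiplicity = 4, geometric multiplicity = 2

Determining the block sizes for each eigenvalue:
  λ = 2: with am = 4 and gm = 2, the partition is not yet determined (e.g. several partitions of 4 into 2 parts exist). Let N = A − (2)·I. Computing rank(N^1) = 2, rank(N^2) = 1, rank(N^3) = 0; the number of blocks of size ≥ j is rank(N^{j−1}) − rank(N^j), giving [2, 1, 1]. So we have 1 block(s) of size 3, 1 block(s) of size 1 → block sizes [3, 1]

Assembling the blocks gives a Jordan form
J =
  [2, 1, 0, 0]
  [0, 2, 1, 0]
  [0, 0, 2, 0]
  [0, 0, 0, 2]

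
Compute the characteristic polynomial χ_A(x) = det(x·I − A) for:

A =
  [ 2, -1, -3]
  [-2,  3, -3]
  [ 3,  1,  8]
x^3 - 13*x^2 + 56*x - 80

Expanding det(x·I − A) (e.g. by cofactor expansion or by noting that A is similar to its Jordan form J, which has the same characteristic polynomial as A) gives
  χ_A(x) = x^3 - 13*x^2 + 56*x - 80
which factors as (x - 5)*(x - 4)^2. The eigenvalues (with algebraic multiplicities) are λ = 4 with multiplicity 2, λ = 5 with multiplicity 1.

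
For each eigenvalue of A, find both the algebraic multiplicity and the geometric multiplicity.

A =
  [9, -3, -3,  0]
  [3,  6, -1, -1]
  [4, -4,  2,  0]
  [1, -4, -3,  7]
λ = 6: alg = 4, geom = 2

Step 1 — factor the characteristic polynomial to read off the algebraic multiplicities:
  χ_A(x) = (x - 6)^4

Step 2 — compute geometric multiplicities via the rank-nullity identity g(λ) = n − rank(A − λI):
  rank(A − (6)·I) = 2, so dim ker(A − (6)·I) = n − 2 = 2

Summary:
  λ = 6: algebraic multiplicity = 4, geometric multiplicity = 2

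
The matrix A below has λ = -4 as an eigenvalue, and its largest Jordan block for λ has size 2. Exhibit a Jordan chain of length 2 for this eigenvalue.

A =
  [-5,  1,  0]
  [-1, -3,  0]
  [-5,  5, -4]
A Jordan chain for λ = -4 of length 2:
v_1 = (-1, -1, -5)ᵀ
v_2 = (1, 0, 0)ᵀ

Let N = A − (-4)·I. We want v_2 with N^2 v_2 = 0 but N^1 v_2 ≠ 0; then v_{j-1} := N · v_j for j = 2, …, 2.

Pick v_2 = (1, 0, 0)ᵀ.
Then v_1 = N · v_2 = (-1, -1, -5)ᵀ.

Sanity check: (A − (-4)·I) v_1 = (0, 0, 0)ᵀ = 0. ✓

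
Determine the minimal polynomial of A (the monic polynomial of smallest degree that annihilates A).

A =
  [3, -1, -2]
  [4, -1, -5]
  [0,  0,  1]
x^3 - 3*x^2 + 3*x - 1

The characteristic polynomial is χ_A(x) = (x - 1)^3, so the eigenvalues are known. The minimal polynomial is
  m_A(x) = Π_λ (x − λ)^{k_λ}
where k_λ is the size of the *largest* Jordan block for λ (equivalently, the smallest k with (A − λI)^k v = 0 for every generalised eigenvector v of λ).

  λ = 1: largest Jordan block has size 3, contributing (x − 1)^3

So m_A(x) = (x - 1)^3 = x^3 - 3*x^2 + 3*x - 1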